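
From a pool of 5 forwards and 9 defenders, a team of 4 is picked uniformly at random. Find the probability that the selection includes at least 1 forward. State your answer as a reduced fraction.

Total selections: C(14,4) = 1001.
The complement is all 4 are defenders: C(9,4) = 126.
Probability = 1 − 126/1001 = 875/1001 = 125/143.

125/143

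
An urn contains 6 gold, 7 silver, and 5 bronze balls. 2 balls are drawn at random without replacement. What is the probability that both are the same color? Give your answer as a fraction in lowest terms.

There are C(18,2) = 153 ways to draw 2 balls.
All same color: C(6,2) + C(7,2) + C(5,2) = 15 + 21 + 10 = 46.
Probability = 46/153.

46/153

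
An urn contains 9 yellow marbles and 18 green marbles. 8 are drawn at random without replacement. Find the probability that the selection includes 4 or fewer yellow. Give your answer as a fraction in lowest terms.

There are C(27,8) = 2220075 ways to choose the 8.
Count the complement (more than 4 yellow): C(9,5)·C(18,3) + C(9,6)·C(18,2) + C(9,7)·C(18,1) + C(9,8)·C(18,0) = 102816 + 12852 + 648 + 9 = 116325.
Probability = 1 − 116325/2220075 = 2103750/2220075 = 850/897.

850/897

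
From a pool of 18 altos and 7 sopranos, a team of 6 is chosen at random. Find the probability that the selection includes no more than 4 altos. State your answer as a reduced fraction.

64/115

There are C(25,6) = 177100 ways to choose the 6.
Count the complement (more than 4 altos): C(18,5)·C(7,1) + C(18,6)·C(7,0) = 59976 + 18564 = 78540.
Probability = 1 − 78540/177100 = 98560/177100 = 64/115.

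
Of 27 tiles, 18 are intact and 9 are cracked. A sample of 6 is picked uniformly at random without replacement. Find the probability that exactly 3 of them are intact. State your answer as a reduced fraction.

3808/16445

The sample space is all 6-subsets of the 27: C(27,6) = 296010.
Selections with exactly 3 intact: choose 3 of the 18 intact and 3 of the 9 cracked, C(18,3)·C(9,3) = 816·84 = 68544.
Probability = 68544/296010 = 3808/16445.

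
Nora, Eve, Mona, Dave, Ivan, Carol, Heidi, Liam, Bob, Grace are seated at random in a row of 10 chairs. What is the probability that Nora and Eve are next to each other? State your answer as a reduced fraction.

1/5

There are 10! = 3628800 arrangements.
Treat Nora and Eve as a block: 9! arrangements of the blocks × 2 orders within the block = 2·362880 = 725760.
Probability = 725760/3628800 = 1/5.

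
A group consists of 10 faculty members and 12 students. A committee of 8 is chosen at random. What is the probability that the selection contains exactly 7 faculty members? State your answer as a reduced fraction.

16/3553

There are C(22,8) = 319770 ways to choose 8 from 22.
Selections with exactly 7 faculty members: choose 7 of the 10 faculty members and 1 of the 12 students, C(10,7)·C(12,1) = 120·12 = 1440.
Probability = 1440/319770 = 16/3553.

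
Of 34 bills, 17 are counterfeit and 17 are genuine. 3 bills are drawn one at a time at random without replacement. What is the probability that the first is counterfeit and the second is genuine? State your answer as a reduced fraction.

17/66

Multiply the conditional probabilities at each draw: 17/34 · 17/33 = 289/1122 = 17/66.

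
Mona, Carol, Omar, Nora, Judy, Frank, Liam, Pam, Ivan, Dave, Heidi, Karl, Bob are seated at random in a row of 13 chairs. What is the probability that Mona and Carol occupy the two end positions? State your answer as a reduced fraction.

1/78

There are 13! = 6227020800 arrangements.
Place Mona and Carol at the ends in 2 ways, arrange the remaining 11 in 11! = 39916800 ways: 2·39916800 = 79833600.
Probability = 79833600/6227020800 = 1/78.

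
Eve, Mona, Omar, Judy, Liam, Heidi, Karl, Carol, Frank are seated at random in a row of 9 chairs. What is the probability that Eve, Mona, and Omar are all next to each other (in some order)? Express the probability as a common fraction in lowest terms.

There are 9! = 362880 arrangements.
Treat the three as one block: 7! placements × 3! orders within the block = 5040·6 = 30240.
Probability = 30240/362880 = 1/12.

1/12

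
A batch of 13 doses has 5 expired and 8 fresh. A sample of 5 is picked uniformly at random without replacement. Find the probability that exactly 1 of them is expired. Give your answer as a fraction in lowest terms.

350/1287

There are C(13,5) = 1287 ways to choose 5 from 13.
Selections with exactly 1 expired: choose 1 of the 5 expired and 4 of the 8 fresh, C(5,1)·C(8,4) = 5·70 = 350.
Probability = 350/1287.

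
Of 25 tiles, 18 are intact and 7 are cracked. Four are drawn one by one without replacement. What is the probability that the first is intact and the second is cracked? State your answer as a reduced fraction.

Multiply the conditional probabilities at each draw: 18/25 · 7/24 = 126/600 = 21/100.

21/100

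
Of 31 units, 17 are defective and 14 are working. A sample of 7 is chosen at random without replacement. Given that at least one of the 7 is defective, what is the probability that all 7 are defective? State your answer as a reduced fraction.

Work in counts. Selections with at least one defective: C(31,7) − C(14,7) = 2629575 − 3432 = 2626143.
Of those, selections where all 7 are defective: C(17,7) = 19448.
Conditional probability = 19448/2626143 = 88/11883.

88/11883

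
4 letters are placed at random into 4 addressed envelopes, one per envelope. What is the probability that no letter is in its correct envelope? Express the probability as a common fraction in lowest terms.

3/8

There are 4! = 24 assignments.
By inclusion-exclusion, assignments with no fixed points: C(4,0)·4! − C(4,1)·3! + C(4,2)·2! − C(4,3)·1! + C(4,4)·0! = 9.
Probability = 9/24 = 3/8.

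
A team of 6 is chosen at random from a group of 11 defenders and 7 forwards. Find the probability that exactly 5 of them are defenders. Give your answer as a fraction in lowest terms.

Total number of selections: C(18,6) = 18564.
Selections with exactly 5 defenders: choose 5 of the 11 defenders and 1 of the 7 forwards, C(11,5)·C(7,1) = 462·7 = 3234.
Probability = 3234/18564 = 77/442.

77/442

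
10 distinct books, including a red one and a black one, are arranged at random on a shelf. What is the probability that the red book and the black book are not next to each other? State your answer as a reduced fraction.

There are 10! = 3628800 arrangements.
Arrangements with the red book and the black book adjacent: 2·9! = 725760.
So not adjacent: 3628800 − 725760 = 2903040, probability 2903040/3628800 = 4/5.

4/5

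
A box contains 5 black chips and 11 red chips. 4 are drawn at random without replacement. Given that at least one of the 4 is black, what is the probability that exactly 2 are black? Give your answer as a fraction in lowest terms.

55/149

Work in counts. Selections with at least one black: C(16,4) − C(11,4) = 1820 − 330 = 1490.
Of those, selections where exactly 2 are black: C(5,2)·C(11,2) = 10·55 = 550.
Conditional probability = 550/1490 = 55/149.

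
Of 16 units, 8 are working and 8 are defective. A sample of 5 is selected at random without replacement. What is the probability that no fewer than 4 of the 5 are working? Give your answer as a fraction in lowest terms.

Total selections: C(16,5) = 4368.
Favorable selections (no fewer than 4 working): C(8,4)·C(8,1) + C(8,5)·C(8,0) = 560 + 56 = 616.
Probability = 616/4368 = 11/78.

11/78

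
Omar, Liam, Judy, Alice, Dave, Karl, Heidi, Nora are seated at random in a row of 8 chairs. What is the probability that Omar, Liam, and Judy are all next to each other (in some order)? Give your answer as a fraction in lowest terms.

There are 8! = 40320 arrangements.
Treat the three as one block: 6! placements × 3! orders within the block = 720·6 = 4320.
Probability = 4320/40320 = 3/28.

3/28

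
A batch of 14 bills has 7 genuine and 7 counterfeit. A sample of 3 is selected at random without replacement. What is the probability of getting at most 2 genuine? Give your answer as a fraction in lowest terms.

There are C(14,3) = 364 ways to choose the 3.
The complement is exactly 3 genuine: C(7,3)·C(7,0) = 35.
Probability = 1 − 35/364 = 329/364 = 47/52.

47/52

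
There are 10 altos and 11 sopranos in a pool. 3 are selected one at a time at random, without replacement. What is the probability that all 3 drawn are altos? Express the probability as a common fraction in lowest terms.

Multiply the conditional probabilities at each draw: 10/21 · 9/20 · 8/19 = 720/7980 = 12/133.

12/133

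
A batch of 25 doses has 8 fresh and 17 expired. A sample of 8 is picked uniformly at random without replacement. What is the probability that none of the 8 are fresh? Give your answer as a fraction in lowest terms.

442/19665

There are C(25,8) = 1081575 possible selections.
Selections with no fresh (all expired): C(17,8) = 24310.
Probability = 24310/1081575 = 442/19665.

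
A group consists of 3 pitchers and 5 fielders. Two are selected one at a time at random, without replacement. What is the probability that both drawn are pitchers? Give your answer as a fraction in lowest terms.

3/28

Multiply the conditional probabilities at each draw: 3/8 · 2/7 = 6/56 = 3/28.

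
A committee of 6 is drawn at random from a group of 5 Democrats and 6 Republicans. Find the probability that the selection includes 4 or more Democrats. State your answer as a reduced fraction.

27/154

Total selections: C(11,6) = 462.
Favorable selections (4 or more Democrats): C(5,4)·C(6,2) + C(5,5)·C(6,1) = 75 + 6 = 81.
Probability = 81/462 = 27/154.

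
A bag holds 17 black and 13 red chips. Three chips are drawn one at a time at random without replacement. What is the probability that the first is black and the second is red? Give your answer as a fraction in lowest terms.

221/870

Multiply the conditional probabilities at each draw: 17/30 · 13/29 = 221/870.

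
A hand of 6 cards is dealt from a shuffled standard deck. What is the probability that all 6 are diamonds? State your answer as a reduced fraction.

There are C(52,6) = 20358520 possible 6-card hands.
Hands that are all diamonds: C(13,6) = 1716.
Probability = 1716/20358520 = 33/391510.

33/391510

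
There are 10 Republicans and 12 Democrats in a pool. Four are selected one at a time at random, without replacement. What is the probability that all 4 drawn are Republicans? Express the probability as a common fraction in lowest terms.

Multiply the conditional probabilities at each draw: 10/22 · 9/21 · 8/20 · 7/19 = 5040/175560 = 6/209.

6/209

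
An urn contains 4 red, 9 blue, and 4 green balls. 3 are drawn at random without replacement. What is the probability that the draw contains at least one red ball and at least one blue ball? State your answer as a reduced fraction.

171/340

There are C(17,3) = 680 possible draws.
By inclusion-exclusion on the complements, draws missing all red or all blue: C(13,3) + C(8,3) − C(4,3) = 286 + 56 − 4 = 338.
So draws with at least one of each: 680 − 338 = 342, probability 342/680 = 171/340.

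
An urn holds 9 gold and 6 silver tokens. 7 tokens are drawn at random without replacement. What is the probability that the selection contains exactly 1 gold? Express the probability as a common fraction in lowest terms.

Total number of selections: C(15,7) = 6435.
Selections with exactly 1 gold: choose 1 of the 9 gold and 6 of the 6 silver, C(9,1)·C(6,6) = 9·1 = 9.
Probability = 9/6435 = 1/715.

1/715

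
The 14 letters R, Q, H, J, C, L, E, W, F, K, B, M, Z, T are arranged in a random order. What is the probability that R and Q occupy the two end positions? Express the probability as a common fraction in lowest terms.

There are 14! = 87178291200 arrangements.
Place R and Q at the ends in 2 ways, arrange the remaining 12 in 12! = 479001600 ways: 2·479001600 = 958003200.
Probability = 958003200/87178291200 = 1/91.

1/91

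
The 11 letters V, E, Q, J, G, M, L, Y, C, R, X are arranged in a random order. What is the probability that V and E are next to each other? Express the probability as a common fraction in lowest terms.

2/11

There are 11! = 39916800 arrangements.
Treat V and E as a block: 10! arrangements of the blocks × 2 orders within the block = 2·3628800 = 7257600.
Probability = 7257600/39916800 = 2/11.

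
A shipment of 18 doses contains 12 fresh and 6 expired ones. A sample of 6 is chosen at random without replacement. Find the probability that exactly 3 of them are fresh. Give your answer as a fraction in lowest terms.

Total number of selections: C(18,6) = 18564.
Selections with exactly 3 fresh: choose 3 of the 12 fresh and 3 of the 6 expired, C(12,3)·C(6,3) = 220·20 = 4400.
Probability = 4400/18564 = 1100/4641.

1100/4641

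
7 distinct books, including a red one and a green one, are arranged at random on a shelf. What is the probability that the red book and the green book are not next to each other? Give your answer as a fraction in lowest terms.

5/7

There are 7! = 5040 arrangements.
Arrangements with the red book and the green book adjacent: 2·6! = 1440.
So not adjacent: 5040 − 1440 = 3600, probability 3600/5040 = 5/7.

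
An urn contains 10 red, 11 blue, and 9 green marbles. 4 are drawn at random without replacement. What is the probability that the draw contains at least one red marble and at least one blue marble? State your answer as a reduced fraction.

There are C(30,4) = 27405 possible draws.
By inclusion-exclusion on the complements, draws missing all red or all blue: C(20,4) + C(19,4) − C(9,4) = 4845 + 3876 − 126 = 8595.
So draws with at least one of each: 27405 − 8595 = 18810, probability 18810/27405 = 418/609.

418/609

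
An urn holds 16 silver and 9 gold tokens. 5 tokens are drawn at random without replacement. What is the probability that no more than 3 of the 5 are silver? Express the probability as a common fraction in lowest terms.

There are C(25,5) = 53130 ways to choose the 5.
Count the complement (more than 3 silver): C(16,4)·C(9,1) + C(16,5)·C(9,0) = 16380 + 4368 = 20748.
Probability = 1 − 20748/53130 = 32382/53130 = 771/1265.

771/1265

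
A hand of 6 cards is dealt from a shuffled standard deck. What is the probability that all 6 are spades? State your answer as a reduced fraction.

33/391510

There are C(52,6) = 20358520 possible 6-card hands.
Hands that are all spades: C(13,6) = 1716.
Probability = 1716/20358520 = 33/391510.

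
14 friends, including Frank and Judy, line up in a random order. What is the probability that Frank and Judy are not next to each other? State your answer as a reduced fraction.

6/7

There are 14! = 87178291200 arrangements.
Arrangements with Frank and Judy adjacent: 2·13! = 12454041600.
So not adjacent: 87178291200 − 12454041600 = 74724249600, probability 74724249600/87178291200 = 6/7.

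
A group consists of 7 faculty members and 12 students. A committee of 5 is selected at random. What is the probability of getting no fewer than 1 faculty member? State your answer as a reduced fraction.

There are C(19,5) = 11628 ways to choose the 5.
Favorable selections (no fewer than 1 faculty member): C(7,1)·C(12,4) + C(7,2)·C(12,3) + C(7,3)·C(12,2) + C(7,4)·C(12,1) + C(7,5)·C(12,0) = 3465 + 4620 + 2310 + 420 + 21 = 10836.
Probability = 10836/11628 = 301/323.

301/323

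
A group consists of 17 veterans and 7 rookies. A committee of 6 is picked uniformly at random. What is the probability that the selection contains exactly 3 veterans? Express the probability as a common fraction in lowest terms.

Total number of selections: C(24,6) = 134596.
Selections with exactly 3 veterans: choose 3 of the 17 veterans and 3 of the 7 rookies, C(17,3)·C(7,3) = 680·35 = 23800.
Probability = 23800/134596 = 850/4807.

850/4807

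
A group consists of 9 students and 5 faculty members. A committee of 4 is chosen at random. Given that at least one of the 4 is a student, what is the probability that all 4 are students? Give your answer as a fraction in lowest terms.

Work in counts. Selections with at least one student: C(14,4) − C(5,4) = 1001 − 5 = 996.
Of those, selections where all 4 are students: C(9,4) = 126.
Conditional probability = 126/996 = 21/166.

21/166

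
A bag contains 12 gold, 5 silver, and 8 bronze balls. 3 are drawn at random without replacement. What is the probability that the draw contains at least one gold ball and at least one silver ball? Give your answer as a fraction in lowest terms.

93/230

There are C(25,3) = 2300 possible draws.
By inclusion-exclusion on the complements, draws missing all gold or all silver: C(13,3) + C(20,3) − C(8,3) = 286 + 1140 − 56 = 1370.
So draws with at least one of each: 2300 − 1370 = 930, probability 930/2300 = 93/230.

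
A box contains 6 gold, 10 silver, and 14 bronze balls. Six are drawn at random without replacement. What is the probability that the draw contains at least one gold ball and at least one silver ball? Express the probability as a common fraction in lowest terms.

There are C(30,6) = 593775 possible draws.
By inclusion-exclusion on the complements, draws missing all gold or all silver: C(24,6) + C(20,6) − C(14,6) = 134596 + 38760 − 3003 = 170353.
So draws with at least one of each: 593775 − 170353 = 423422, probability 423422/593775.

423422/593775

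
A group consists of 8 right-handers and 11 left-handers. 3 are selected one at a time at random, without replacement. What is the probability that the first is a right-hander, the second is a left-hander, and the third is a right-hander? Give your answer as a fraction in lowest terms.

308/2907

Multiply the conditional probabilities at each draw: 8/19 · 11/18 · 7/17 = 616/5814 = 308/2907.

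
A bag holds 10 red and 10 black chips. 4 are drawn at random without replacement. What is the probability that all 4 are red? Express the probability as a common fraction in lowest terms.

14/323

There are C(20,4) = 4845 possible selections.
Selections with all red: C(10,4) = 210.
Probability = 210/4845 = 14/323.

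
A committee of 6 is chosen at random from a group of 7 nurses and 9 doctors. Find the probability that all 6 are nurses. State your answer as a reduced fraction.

There are C(16,6) = 8008 possible selections.
Selections with all nurses: C(7,6) = 7.
Probability = 7/8008 = 1/1144.

1/1144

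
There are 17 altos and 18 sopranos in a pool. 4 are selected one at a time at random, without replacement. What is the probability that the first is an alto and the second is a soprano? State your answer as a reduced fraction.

Multiply the conditional probabilities at each draw: 17/35 · 18/34 = 306/1190 = 9/35.

9/35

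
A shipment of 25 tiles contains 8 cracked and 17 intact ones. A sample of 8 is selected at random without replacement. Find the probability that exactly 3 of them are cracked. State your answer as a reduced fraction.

346528/1081575

There are C(25,8) = 1081575 ways to choose 8 from 25.
Selections with exactly 3 cracked: choose 3 of the 8 cracked and 5 of the 17 intact, C(8,3)·C(17,5) = 56·6188 = 346528.
Probability = 346528/1081575.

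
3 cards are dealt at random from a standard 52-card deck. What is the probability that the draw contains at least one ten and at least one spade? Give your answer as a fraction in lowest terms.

33/260

There are C(52,3) = 22100 possible draws.
By inclusion-exclusion on the complements, draws missing all tens or all spades: C(48,3) + C(39,3) − C(36,3) = 17296 + 9139 − 7140 = 19295.
So draws with at least one of each: 22100 − 19295 = 2805, probability 2805/22100 = 33/260.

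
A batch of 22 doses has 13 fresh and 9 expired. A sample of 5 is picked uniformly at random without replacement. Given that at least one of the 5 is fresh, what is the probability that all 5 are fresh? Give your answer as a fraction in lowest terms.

Work in counts. Selections with at least one fresh: C(22,5) − C(9,5) = 26334 − 126 = 26208.
Of those, selections where all 5 are fresh: C(13,5) = 1287.
Conditional probability = 1287/26208 = 11/224.

11/224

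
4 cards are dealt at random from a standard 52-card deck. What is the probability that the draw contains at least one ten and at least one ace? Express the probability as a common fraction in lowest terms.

1332/20825

There are C(52,4) = 270725 possible draws.
By inclusion-exclusion on the complements, draws missing all tens or all aces: C(48,4) + C(48,4) − C(44,4) = 194580 + 194580 − 135751 = 253409.
So draws with at least one of each: 270725 − 253409 = 17316, probability 17316/270725 = 1332/20825.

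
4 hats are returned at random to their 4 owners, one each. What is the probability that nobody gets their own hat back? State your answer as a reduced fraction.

3/8

There are 4! = 24 assignments.
By inclusion-exclusion, assignments with no fixed points: C(4,0)·4! − C(4,1)·3! + C(4,2)·2! − C(4,3)·1! + C(4,4)·0! = 9.
Probability = 9/24 = 3/8.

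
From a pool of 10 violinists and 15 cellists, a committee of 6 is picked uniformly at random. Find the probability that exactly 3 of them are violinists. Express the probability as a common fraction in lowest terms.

78/253

The sample space is all 6-subsets of the 25: C(25,6) = 177100.
Selections with exactly 3 violinists: choose 3 of the 10 violinists and 3 of the 15 cellists, C(10,3)·C(15,3) = 120·455 = 54600.
Probability = 54600/177100 = 78/253.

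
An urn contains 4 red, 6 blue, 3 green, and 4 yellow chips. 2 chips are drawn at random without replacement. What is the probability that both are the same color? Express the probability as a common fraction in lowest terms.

15/68

There are C(17,2) = 136 ways to draw 2 chips.
All same color: C(4,2) + C(6,2) + C(3,2) + C(4,2) = 6 + 15 + 3 + 6 = 30.
Probability = 30/136 = 15/68.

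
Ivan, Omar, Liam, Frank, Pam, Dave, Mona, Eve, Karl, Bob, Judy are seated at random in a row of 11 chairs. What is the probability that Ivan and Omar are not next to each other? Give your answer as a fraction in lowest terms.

There are 11! = 39916800 arrangements.
Arrangements with Ivan and Omar adjacent: 2·10! = 7257600.
So not adjacent: 39916800 − 7257600 = 32659200, probability 32659200/39916800 = 9/11.

9/11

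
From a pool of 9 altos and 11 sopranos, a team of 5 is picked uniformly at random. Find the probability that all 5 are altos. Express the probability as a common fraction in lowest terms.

There are C(20,5) = 15504 possible selections.
Selections with all altos: C(9,5) = 126.
Probability = 126/15504 = 21/2584.

21/2584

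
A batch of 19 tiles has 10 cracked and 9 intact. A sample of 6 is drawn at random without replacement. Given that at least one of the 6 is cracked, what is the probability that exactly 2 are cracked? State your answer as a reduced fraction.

135/644

Work in counts. Selections with at least one cracked: C(19,6) − C(9,6) = 27132 − 84 = 27048.
Of those, selections where exactly 2 are cracked: C(10,2)·C(9,4) = 45·126 = 5670.
Conditional probability = 5670/27048 = 135/644.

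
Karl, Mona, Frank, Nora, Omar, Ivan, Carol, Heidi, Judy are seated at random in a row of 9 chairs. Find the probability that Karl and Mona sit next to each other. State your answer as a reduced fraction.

2/9

There are 9! = 362880 arrangements.
Treat Karl and Mona as a block: 8! arrangements of the blocks × 2 orders within the block = 2·40320 = 80640.
Probability = 80640/362880 = 2/9.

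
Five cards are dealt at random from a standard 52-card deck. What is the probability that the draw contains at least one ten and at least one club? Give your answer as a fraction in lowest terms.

There are C(52,5) = 2598960 possible draws.
By inclusion-exclusion on the complements, draws missing all tens or all clubs: C(48,5) + C(39,5) − C(36,5) = 1712304 + 575757 − 376992 = 1911069.
So draws with at least one of each: 2598960 − 1911069 = 687891, probability 687891/2598960 = 229297/866320.

229297/866320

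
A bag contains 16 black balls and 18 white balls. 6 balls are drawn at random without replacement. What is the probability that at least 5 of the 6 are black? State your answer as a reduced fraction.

637/9889

There are C(34,6) = 1344904 ways to choose the 6.
Favorable selections (at least 5 black): C(16,5)·C(18,1) + C(16,6)·C(18,0) = 78624 + 8008 = 86632.
Probability = 86632/1344904 = 637/9889.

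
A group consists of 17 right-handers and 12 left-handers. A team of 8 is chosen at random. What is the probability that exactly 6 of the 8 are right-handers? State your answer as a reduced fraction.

1904/10005

There are C(29,8) = 4292145 ways to choose 8 from 29.
Selections with exactly 6 right-handers: choose 6 of the 17 right-handers and 2 of the 12 left-handers, C(17,6)·C(12,2) = 12376·66 = 816816.
Probability = 816816/4292145 = 1904/10005.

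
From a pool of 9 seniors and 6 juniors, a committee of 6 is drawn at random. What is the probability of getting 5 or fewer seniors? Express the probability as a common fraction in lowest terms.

There are C(15,6) = 5005 ways to choose the 6.
The complement is exactly 6 seniors: C(9,6)·C(6,0) = 84.
Probability = 1 − 84/5005 = 4921/5005 = 703/715.

703/715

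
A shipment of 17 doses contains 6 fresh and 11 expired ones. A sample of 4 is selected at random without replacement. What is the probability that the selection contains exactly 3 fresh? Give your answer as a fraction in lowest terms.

11/119

Total number of selections: C(17,4) = 2380.
Selections with exactly 3 fresh: choose 3 of the 6 fresh and 1 of the 11 expired, C(6,3)·C(11,1) = 20·11 = 220.
Probability = 220/2380 = 11/119.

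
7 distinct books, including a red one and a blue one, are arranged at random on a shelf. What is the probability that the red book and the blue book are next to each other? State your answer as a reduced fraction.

2/7

There are 7! = 5040 arrangements.
Treat the red book and the blue book as a block: 6! arrangements of the blocks × 2 orders within the block = 2·720 = 1440.
Probability = 1440/5040 = 2/7.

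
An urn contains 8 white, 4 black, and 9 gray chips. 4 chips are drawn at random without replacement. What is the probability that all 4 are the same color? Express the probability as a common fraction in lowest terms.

197/5985

There are C(21,4) = 5985 ways to draw 4 chips.
All same color: C(8,4) + C(4,4) + C(9,4) = 70 + 1 + 126 = 197.
Probability = 197/5985.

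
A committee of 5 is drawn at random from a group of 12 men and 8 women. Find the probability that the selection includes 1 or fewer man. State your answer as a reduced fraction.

56/969

There are C(20,5) = 15504 ways to choose the 5.
Favorable selections (1 or fewer man): C(12,0)·C(8,5) + C(12,1)·C(8,4) = 56 + 840 = 896.
Probability = 896/15504 = 56/969.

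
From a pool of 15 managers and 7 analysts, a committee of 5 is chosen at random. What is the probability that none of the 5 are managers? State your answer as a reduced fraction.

There are C(22,5) = 26334 possible selections.
Selections with no managers (all analysts): C(7,5) = 21.
Probability = 21/26334 = 1/1254.

1/1254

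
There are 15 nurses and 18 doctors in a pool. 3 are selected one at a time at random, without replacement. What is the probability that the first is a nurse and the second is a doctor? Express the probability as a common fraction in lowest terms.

45/176

Multiply the conditional probabilities at each draw: 15/33 · 18/32 = 270/1056 = 45/176.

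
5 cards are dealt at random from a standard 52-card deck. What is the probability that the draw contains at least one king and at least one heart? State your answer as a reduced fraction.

There are C(52,5) = 2598960 possible draws.
By inclusion-exclusion on the complements, draws missing all kings or all hearts: C(48,5) + C(39,5) − C(36,5) = 1712304 + 575757 − 376992 = 1911069.
So draws with at least one of each: 2598960 − 1911069 = 687891, probability 687891/2598960 = 229297/866320.

229297/866320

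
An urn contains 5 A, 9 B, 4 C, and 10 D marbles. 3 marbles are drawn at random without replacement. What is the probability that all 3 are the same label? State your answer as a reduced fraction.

109/1638

There are C(28,3) = 3276 ways to draw 3 marbles.
All same label: C(5,3) + C(9,3) + C(4,3) + C(10,3) = 10 + 84 + 4 + 120 = 218.
Probability = 218/3276 = 109/1638.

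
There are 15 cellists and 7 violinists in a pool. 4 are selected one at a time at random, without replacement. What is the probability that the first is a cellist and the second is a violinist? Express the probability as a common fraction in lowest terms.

5/22

Multiply the conditional probabilities at each draw: 15/22 · 7/21 = 105/462 = 5/22.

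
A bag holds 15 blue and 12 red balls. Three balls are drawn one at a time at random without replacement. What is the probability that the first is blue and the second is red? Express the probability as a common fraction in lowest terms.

Multiply the conditional probabilities at each draw: 15/27 · 12/26 = 180/702 = 10/39.

10/39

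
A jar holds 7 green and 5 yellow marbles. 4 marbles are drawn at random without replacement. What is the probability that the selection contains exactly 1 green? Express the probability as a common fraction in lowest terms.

There are C(12,4) = 495 ways to choose 4 from 12.
Selections with exactly 1 green: choose 1 of the 7 green and 3 of the 5 yellow, C(7,1)·C(5,3) = 7·10 = 70.
Probability = 70/495 = 14/99.

14/99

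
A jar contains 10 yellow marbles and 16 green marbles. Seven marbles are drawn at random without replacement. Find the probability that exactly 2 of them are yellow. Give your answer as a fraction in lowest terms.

378/1265

The sample space is all 7-subsets of the 26: C(26,7) = 657800.
Selections with exactly 2 yellow: choose 2 of the 10 yellow and 5 of the 16 green, C(10,2)·C(16,5) = 45·4368 = 196560.
Probability = 196560/657800 = 378/1265.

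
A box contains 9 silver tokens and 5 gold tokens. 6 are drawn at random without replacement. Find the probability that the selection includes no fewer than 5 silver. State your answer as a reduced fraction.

There are C(14,6) = 3003 ways to choose the 6.
Favorable selections (no fewer than 5 silver): C(9,5)·C(5,1) + C(9,6)·C(5,0) = 630 + 84 = 714.
Probability = 714/3003 = 34/143.

34/143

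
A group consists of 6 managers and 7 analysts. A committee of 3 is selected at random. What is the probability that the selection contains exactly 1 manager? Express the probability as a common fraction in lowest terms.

63/143

The sample space is all 3-subsets of the 13: C(13,3) = 286.
Selections with exactly 1 manager: choose 1 of the 6 managers and 2 of the 7 analysts, C(6,1)·C(7,2) = 6·21 = 126.
Probability = 126/286 = 63/143.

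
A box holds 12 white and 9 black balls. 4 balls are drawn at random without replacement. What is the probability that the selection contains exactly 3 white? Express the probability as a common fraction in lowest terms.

44/133

The sample space is all 4-subsets of the 21: C(21,4) = 5985.
Selections with exactly 3 white: choose 3 of the 12 white and 1 of the 9 black, C(12,3)·C(9,1) = 220·9 = 1980.
Probability = 1980/5985 = 44/133.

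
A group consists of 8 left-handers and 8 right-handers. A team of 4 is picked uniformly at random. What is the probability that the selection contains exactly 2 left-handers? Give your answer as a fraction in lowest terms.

28/65

The sample space is all 4-subsets of the 16: C(16,4) = 1820.
Selections with exactly 2 left-handers: choose 2 of the 8 left-handers and 2 of the 8 right-handers, C(8,2)·C(8,2) = 28·28 = 784.
Probability = 784/1820 = 28/65.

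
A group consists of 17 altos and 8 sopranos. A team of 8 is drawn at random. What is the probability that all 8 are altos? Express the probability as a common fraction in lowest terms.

442/19665

There are C(25,8) = 1081575 possible selections.
Selections with all altos: C(17,8) = 24310.
Probability = 24310/1081575 = 442/19665.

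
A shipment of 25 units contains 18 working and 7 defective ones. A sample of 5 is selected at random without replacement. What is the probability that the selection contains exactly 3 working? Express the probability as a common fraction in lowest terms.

The sample space is all 5-subsets of the 25: C(25,5) = 53130.
Selections with exactly 3 working: choose 3 of the 18 working and 2 of the 7 defective, C(18,3)·C(7,2) = 816·21 = 17136.
Probability = 17136/53130 = 408/1265.

408/1265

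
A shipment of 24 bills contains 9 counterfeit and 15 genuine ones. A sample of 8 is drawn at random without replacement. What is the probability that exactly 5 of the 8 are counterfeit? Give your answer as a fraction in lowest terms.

Total number of selections: C(24,8) = 735471.
Selections with exactly 5 counterfeit: choose 5 of the 9 counterfeit and 3 of the 15 genuine, C(9,5)·C(15,3) = 126·455 = 57330.
Probability = 57330/735471 = 6370/81719.

6370/81719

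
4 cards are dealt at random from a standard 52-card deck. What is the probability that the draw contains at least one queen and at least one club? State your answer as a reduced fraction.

52799/270725

There are C(52,4) = 270725 possible draws.
By inclusion-exclusion on the complements, draws missing all queens or all clubs: C(48,4) + C(39,4) − C(36,4) = 194580 + 82251 − 58905 = 217926.
So draws with at least one of each: 270725 − 217926 = 52799, probability 52799/270725.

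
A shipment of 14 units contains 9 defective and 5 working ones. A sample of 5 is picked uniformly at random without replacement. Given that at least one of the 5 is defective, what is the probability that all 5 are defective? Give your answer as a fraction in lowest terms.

42/667

Work in counts. Selections with at least one defective: C(14,5) − C(5,5) = 2002 − 1 = 2001.
Of those, selections where all 5 are defective: C(9,5) = 126.
Conditional probability = 126/2001 = 42/667.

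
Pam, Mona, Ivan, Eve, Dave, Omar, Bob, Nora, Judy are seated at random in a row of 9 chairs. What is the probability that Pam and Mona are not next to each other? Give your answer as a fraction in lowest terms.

There are 9! = 362880 arrangements.
Arrangements with Pam and Mona adjacent: 2·8! = 80640.
So not adjacent: 362880 − 80640 = 282240, probability 282240/362880 = 7/9.

7/9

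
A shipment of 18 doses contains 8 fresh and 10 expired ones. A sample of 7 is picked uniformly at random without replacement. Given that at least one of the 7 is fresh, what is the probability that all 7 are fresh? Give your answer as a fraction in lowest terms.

1/3963

Work in counts. Selections with at least one fresh: C(18,7) − C(10,7) = 31824 − 120 = 31704.
Of those, selections where all 7 are fresh: C(8,7) = 8.
Conditional probability = 8/31704 = 1/3963.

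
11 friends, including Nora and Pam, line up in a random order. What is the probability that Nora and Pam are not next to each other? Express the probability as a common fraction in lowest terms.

There are 11! = 39916800 arrangements.
Arrangements with Nora and Pam adjacent: 2·10! = 7257600.
So not adjacent: 39916800 − 7257600 = 32659200, probability 32659200/39916800 = 9/11.

9/11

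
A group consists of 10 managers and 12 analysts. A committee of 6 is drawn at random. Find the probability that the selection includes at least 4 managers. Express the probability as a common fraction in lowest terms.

Total selections: C(22,6) = 74613.
Favorable selections (at least 4 managers): C(10,4)·C(12,2) + C(10,5)·C(12,1) + C(10,6)·C(12,0) = 13860 + 3024 + 210 = 17094.
Probability = 17094/74613 = 74/323.

74/323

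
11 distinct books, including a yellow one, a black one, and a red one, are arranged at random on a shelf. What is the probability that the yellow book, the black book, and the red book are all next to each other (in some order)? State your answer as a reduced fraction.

There are 11! = 39916800 arrangements.
Treat the three as one block: 9! placements × 3! orders within the block = 362880·6 = 2177280.
Probability = 2177280/39916800 = 3/55.

3/55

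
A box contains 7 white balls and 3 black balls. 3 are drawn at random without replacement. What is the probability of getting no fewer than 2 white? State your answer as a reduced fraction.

Total selections: C(10,3) = 120.
Favorable selections (no fewer than 2 white): C(7,2)·C(3,1) + C(7,3)·C(3,0) = 63 + 35 = 98.
Probability = 98/120 = 49/60.

49/60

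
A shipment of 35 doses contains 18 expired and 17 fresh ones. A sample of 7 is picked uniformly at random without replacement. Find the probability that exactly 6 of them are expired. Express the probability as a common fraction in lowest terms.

There are C(35,7) = 6724520 ways to choose 7 from 35.
Selections with exactly 6 expired: choose 6 of the 18 expired and 1 of the 17 fresh, C(18,6)·C(17,1) = 18564·17 = 315588.
Probability = 315588/6724520 = 4641/98890.

4641/98890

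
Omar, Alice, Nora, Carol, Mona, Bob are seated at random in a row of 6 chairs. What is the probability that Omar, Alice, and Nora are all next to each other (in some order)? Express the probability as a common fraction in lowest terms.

There are 6! = 720 arrangements.
Treat the three as one block: 4! placements × 3! orders within the block = 24·6 = 144.
Probability = 144/720 = 1/5.

1/5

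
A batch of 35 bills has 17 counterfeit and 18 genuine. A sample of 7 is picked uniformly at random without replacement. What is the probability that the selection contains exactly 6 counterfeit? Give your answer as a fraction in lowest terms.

1638/49445

Total number of selections: C(35,7) = 6724520.
Selections with exactly 6 counterfeit: choose 6 of the 17 counterfeit and 1 of the 18 genuine, C(17,6)·C(18,1) = 12376·18 = 222768.
Probability = 222768/6724520 = 1638/49445.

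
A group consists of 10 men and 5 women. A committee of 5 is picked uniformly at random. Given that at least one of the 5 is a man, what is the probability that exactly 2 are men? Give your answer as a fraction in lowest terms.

225/1501

Work in counts. Selections with at least one man: C(15,5) − C(5,5) = 3003 − 1 = 3002.
Of those, selections where exactly 2 are men: C(10,2)·C(5,3) = 45·10 = 450.
Conditional probability = 450/3002 = 225/1501.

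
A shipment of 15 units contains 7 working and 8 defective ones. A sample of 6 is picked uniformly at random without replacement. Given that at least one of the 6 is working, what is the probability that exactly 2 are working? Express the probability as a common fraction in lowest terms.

70/237

Work in counts. Selections with at least one working: C(15,6) − C(8,6) = 5005 − 28 = 4977.
Of those, selections where exactly 2 are working: C(7,2)·C(8,4) = 21·70 = 1470.
Conditional probability = 1470/4977 = 70/237.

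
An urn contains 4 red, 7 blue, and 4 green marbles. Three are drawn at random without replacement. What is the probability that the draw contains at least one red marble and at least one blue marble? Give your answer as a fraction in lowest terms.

There are C(15,3) = 455 possible draws.
By inclusion-exclusion on the complements, draws missing all red or all blue: C(11,3) + C(8,3) − C(4,3) = 165 + 56 − 4 = 217.
So draws with at least one of each: 455 − 217 = 238, probability 238/455 = 34/65.

34/65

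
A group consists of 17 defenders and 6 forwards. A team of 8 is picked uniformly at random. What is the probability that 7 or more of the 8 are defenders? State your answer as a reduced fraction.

There are C(23,8) = 490314 ways to choose the 8.
Favorable selections (7 or more defenders): C(17,7)·C(6,1) + C(17,8)·C(6,0) = 116688 + 24310 = 140998.
Probability = 140998/490314 = 377/1311.

377/1311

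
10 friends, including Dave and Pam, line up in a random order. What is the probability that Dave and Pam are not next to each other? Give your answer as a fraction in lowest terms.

There are 10! = 3628800 arrangements.
Arrangements with Dave and Pam adjacent: 2·9! = 725760.
So not adjacent: 3628800 − 725760 = 2903040, probability 2903040/3628800 = 4/5.

4/5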